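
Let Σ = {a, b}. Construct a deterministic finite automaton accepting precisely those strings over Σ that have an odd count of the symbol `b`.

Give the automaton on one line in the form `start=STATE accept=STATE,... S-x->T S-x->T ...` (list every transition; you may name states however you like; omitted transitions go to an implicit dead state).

The only thing that matters is how many `b`s have appeared, reduced mod 2. Use one state per residue: S0 for 0, …, S1 for 1. Reading `b` moves to the next residue; anything else stays put. S1 is accepting.
2 states suffice.
        a   b  
>  S0   S0  S1 
 * S1   S1  S0 
(> = start, * = accepting)

start=S0 accept=S1 S0-a->S0 S0-b->S1 S1-a->S1 S1-b->S0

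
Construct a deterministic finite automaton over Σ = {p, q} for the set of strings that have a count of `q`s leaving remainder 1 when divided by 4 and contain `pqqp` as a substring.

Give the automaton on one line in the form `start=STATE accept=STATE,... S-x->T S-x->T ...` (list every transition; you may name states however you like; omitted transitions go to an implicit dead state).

start=S0 accept=S19 S0-p->S1 S0-q->S2 S1-p->S1 S1-q->S3 S2-p->S4 S2-q->S5 S3-p->S4 S3-q->S6 S4-p->S4 S4-q->S7 S5-p->S8 S5-q->S9 S6-p->S10 S6-q->S9 S7-p->S8 S7-q->S11 S8-p->S8 S8-q->S12 S9-p->S13 S9-q->S0 S10-p->S10 S10-q->S14 S11-p->S14 S11-q->S0 S12-p->S13 S12-q->S15 S13-p->S13 S13-q->S16 S14-p->S14 S14-q->S17 S15-p->S17 S15-q->S2 S16-p->S1 S16-q->S18 S17-p->S17 S17-q->S19 S18-p->S19 S18-q->S5 S19-p->S19 S19-q->S10

Build one automaton per condition and run them in lockstep. The first has 4 states tracking the count of `q`s modulo 4; the second has 5 states tracking whether and how much of `pqqp` has been seen. A product state is a pair (one from each), accepting exactly when both do.
20 states suffice.
          p    q  
>  S0     S1   S2 
   S1     S1   S3 
   S2     S4   S5 
   S3     S4   S6 
   S4     S4   S7 
   S5     S8   S9 
   S6    S10   S9 
   S7     S8  S11 
   S8     S8  S12 
   S9    S13   S0 
   S10   S10  S14 
   S11   S14   S0 
   S12   S13  S15 
   S13   S13  S16 
   S14   S14  S17 
   S15   S17   S2 
   S16    S1  S18 
   S17   S17  S19 
   S18   S19   S5 
 * S19   S19  S10 
(> = start, * = accepting)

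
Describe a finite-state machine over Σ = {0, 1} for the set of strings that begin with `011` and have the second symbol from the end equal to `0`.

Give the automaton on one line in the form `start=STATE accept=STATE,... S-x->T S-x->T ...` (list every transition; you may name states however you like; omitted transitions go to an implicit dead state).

Build one automaton per condition and run them in lockstep. The first has 5 states tracking whether the input so far still matches the prefix `011`; the second has 7 states tracking the last 2 symbols read. A product state is a pair (one from each), accepting exactly when both do. Equivalent product states are then merged.
With 8 states:
       0  1 
>  A   B  C 
   B   C  D 
   C   C  C 
   D   C  E 
   E   F  E 
   F   G  H 
 * G   G  H 
 * H   F  E 
(> = start, * = accepting)

start=A accept=G,H A-0->B A-1->C B-0->C B-1->D C-0->C C-1->C D-0->C D-1->E E-0->F E-1->E F-0->G F-1->H G-0->G G-1->H H-0->F H-1->E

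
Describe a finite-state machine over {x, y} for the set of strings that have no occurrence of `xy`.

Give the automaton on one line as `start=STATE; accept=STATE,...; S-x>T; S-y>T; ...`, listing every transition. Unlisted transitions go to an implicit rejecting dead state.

This is the complement of 'contains `xy`'. Use the same substring-matching states — S0 through S2 holding how much of `xy` has just been matched — but flip the accepting set: everything except the trap S2 accepts.
With 3 states:
        x   y  
>* S0   S1  S0 
 * S1   S1  S2 
   S2   S2  S2 
(> = start, * = accepting)

start=S0; accept=S0,S1; S0-x>S1; S0-y>S0; S1-x>S1; S1-y>S2; S2-x>S2; S2-y>S2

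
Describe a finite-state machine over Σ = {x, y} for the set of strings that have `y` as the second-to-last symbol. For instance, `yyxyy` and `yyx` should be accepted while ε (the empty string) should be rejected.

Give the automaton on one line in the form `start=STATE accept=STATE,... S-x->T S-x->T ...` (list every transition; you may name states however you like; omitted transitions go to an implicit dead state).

start=q0 accept=q5,q6 q0-x->q1 q0-y->q2 q1-x->q3 q1-y->q4 q2-x->q5 q2-y->q6 q3-x->q3 q3-y->q4 q4-x->q5 q4-y->q6 q5-x->q3 q5-y->q4 q6-x->q5 q6-y->q6

Because acceptance depends on a position counted from the end, the machine has to buffer the most recent 2 symbols. Make each state the string of the last up-to-2 symbols read; on input `x` shift the window left and append `x`. Accept when the buffered window has length 2 and begins with `y`.
        x   y  
>  q0   q1  q2 
   q1   q3  q4 
   q2   q5  q6 
   q3   q3  q4 
   q4   q5  q6 
 * q5   q3  q4 
 * q6   q5  q6 
(> = start, * = accepting)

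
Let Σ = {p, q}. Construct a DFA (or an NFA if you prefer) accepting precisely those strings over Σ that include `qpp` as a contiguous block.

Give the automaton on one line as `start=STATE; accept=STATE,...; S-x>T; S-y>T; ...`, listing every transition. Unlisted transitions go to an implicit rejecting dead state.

States S0..S2 record the length of the longest prefix of `qpp` that matches the current input suffix. Reaching S3 means `qpp` has been seen, and we stay there forever. Accept from S3.
With 4 states:
        p   q  
>  S0   S0  S1 
   S1   S2  S1 
   S2   S3  S1 
 * S3   S3  S3 
(> = start, * = accepting)

start=S0; accept=S3; S0-p>S0; S0-q>S1; S1-p>S2; S1-q>S1; S2-p>S3; S2-q>S1; S3-p>S3; S3-q>S3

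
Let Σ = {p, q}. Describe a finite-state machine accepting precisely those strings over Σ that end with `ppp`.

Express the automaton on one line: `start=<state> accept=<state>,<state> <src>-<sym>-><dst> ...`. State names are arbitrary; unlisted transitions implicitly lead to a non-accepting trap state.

Let each state record the length of the longest suffix of the input read so far that is also a prefix of `ppp`. S1 means the last symbol is `p`; S2 means the last 2 symbols are `pp`; S3 means the last 3 symbols are `ppp`. Accept only at S3, where the string currently ends in `ppp`.
        p   q  
>  S0   S1  S0 
   S1   S2  S0 
   S2   S3  S0 
 * S3   S3  S0 
(> = start, * = accepting)

start=S0 accept=S3 S0-p->S1 S0-q->S0 S1-p->S2 S1-q->S0 S2-p->S3 S2-q->S0 S3-p->S3 S3-q->S0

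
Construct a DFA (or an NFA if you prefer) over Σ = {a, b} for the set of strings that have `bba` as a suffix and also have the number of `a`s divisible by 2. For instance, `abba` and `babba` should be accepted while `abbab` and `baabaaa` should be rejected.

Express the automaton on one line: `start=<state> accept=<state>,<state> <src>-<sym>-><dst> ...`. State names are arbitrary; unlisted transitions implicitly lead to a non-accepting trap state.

start=q0 accept=q4 q0-a->q1 q0-b->q0 q1-a->q0 q1-b->q2 q2-a->q0 q2-b->q3 q3-a->q4 q3-b->q3 q4-a->q1 q4-b->q0

Handle the two conditions separately and then intersect. One (4 states) tracks how much of the suffix `bba` has currently been matched; the other (2 states) tracks the count of `a`s modulo 2. Each combined state is a pair, one component from each; accept when both components accept. Minimizing collapses redundant product states.
A 5-state machine:
        a   b  
>  q0   q1  q0 
   q1   q0  q2 
   q2   q0  q3 
   q3   q4  q3 
 * q4   q1  q0 
(> = start, * = accepting)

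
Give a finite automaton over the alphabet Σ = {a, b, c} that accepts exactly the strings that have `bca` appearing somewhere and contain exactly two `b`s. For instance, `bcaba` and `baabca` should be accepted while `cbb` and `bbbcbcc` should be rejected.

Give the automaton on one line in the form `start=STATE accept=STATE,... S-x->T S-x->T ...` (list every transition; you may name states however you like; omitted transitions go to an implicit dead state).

Build one automaton per condition and run them in lockstep. The first has 4 states tracking whether and how much of `bca` has been seen; the second has 4 states tracking the count of `b`s, saturating at 3. A product state is a pair (one from each), accepting exactly when both do. Equivalent product states are then merged.
A 9-state machine:
        a   b   c  
>  q0   q0  q1  q0 
   q1   q2  q3  q4 
   q2   q2  q3  q2 
   q3   q5  q5  q6 
   q4   q7  q3  q2 
   q5   q5  q5  q5 
   q6   q8  q5  q5 
   q7   q7  q8  q7 
 * q8   q8  q5  q8 
(> = start, * = accepting)

start=q0 accept=q8 q0-a->q0 q0-b->q1 q0-c->q0 q1-a->q2 q1-b->q3 q1-c->q4 q2-a->q2 q2-b->q3 q2-c->q2 q3-a->q5 q3-b->q5 q3-c->q6 q4-a->q7 q4-b->q3 q4-c->q2 q5-a->q5 q5-b->q5 q5-c->q5 q6-a->q8 q6-b->q5 q6-c->q5 q7-a->q7 q7-b->q8 q7-c->q7 q8-a->q8 q8-b->q5 q8-c->q8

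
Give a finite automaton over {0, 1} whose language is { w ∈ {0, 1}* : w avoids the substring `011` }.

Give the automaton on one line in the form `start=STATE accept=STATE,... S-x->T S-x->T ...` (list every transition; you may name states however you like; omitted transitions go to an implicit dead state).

Track partial matches of the forbidden pattern `011`. State q3 is a dead state reached once `011` has occurred; every other state accepts. q0 means no part of `011` is currently matched.
A 4-state machine:
        0   1  
>* q0   q1  q0 
 * q1   q1  q2 
 * q2   q1  q3 
   q3   q3  q3 
(> = start, * = accepting)

start=q0 accept=q0,q1,q2 q0-0->q1 q0-1->q0 q1-0->q1 q1-1->q2 q2-0->q1 q2-1->q3 q3-0->q3 q3-1->q3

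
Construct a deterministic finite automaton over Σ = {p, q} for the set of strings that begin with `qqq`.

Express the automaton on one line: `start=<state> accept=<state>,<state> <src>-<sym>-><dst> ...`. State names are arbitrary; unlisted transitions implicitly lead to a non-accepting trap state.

Walk along `qqq` while the input agrees: from s0 take `q` to s1, and so on. Any deviation drops to the rejecting sink s4. Once s3 is reached the prefix is confirmed and every continuation is accepted.
5 states suffice.
        p   q  
>  s0   s4  s1 
   s1   s4  s2 
   s2   s4  s3 
 * s3   s3  s3 
   s4   s4  s4 
(> = start, * = accepting)

start=s0 accept=s3 s0-p->s4 s0-q->s1 s1-p->s4 s1-q->s2 s2-p->s4 s2-q->s3 s3-p->s3 s3-q->s3 s4-p->s4 s4-q->s4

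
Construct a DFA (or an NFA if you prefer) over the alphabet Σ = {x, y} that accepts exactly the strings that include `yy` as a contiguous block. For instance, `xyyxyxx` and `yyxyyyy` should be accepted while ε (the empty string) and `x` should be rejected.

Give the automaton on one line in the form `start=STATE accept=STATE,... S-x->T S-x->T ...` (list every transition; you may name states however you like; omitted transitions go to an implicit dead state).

Track how much of `yy` has been matched so far: state q0 is no progress, q2 is the absorbing accept state reached once `yy` has occurred. Intermediate states record partial matches; on a mismatch, fall back to the longest reusable overlap.
3 states suffice.
        x   y  
>  q0   q0  q1 
   q1   q0  q2 
 * q2   q2  q2 
(> = start, * = accepting)

start=q0 accept=q2 q0-x->q0 q0-y->q1 q1-x->q0 q1-y->q2 q2-x->q2 q2-y->q2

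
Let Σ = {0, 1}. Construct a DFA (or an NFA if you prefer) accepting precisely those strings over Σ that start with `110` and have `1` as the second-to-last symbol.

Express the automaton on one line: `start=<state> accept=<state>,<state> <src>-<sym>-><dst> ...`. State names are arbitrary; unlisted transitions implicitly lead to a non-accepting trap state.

start=s0 accept=s4,s7 s0-0->s1 s0-1->s2 s1-0->s1 s1-1->s1 s2-0->s1 s2-1->s3 s3-0->s4 s3-1->s1 s4-0->s5 s4-1->s6 s5-0->s5 s5-1->s6 s6-0->s4 s6-1->s7 s7-0->s4 s7-1->s7

Build one automaton per condition and run them in lockstep. The first has 5 states tracking whether the input so far still matches the prefix `110`; the second has 7 states tracking the last 2 symbols read. A product state is a pair (one from each), accepting exactly when both do. Minimizing collapses redundant product states.
An 8-state machine:
        0   1  
>  s0   s1  s2 
   s1   s1  s1 
   s2   s1  s3 
   s3   s4  s1 
 * s4   s5  s6 
   s5   s5  s6 
   s6   s4  s7 
 * s7   s4  s7 
(> = start, * = accepting)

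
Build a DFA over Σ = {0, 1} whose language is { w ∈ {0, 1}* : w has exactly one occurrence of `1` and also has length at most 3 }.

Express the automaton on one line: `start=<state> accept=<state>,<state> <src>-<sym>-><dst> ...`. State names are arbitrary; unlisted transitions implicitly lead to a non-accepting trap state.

start=A accept=C,E,H A-0->B A-1->C B-0->D B-1->E C-0->E C-1->F D-0->G D-1->H E-0->H E-1->I F-0->I F-1->I G-0->J G-1->K H-0->K H-1->L I-0->L I-1->L J-0->J J-1->K K-0->K K-1->L L-0->L L-1->L

Build one automaton per condition and run them in lockstep. One (3 states) tracks the count of `1`s, saturating at 2; the other (5 states) tracks the input length, saturating at 4. Each combined state is a pair, one component from each; accept when both components accept.
       0  1 
>  A   B  C 
   B   D  E 
 * C   E  F 
   D   G  H 
 * E   H  I 
   F   I  I 
   G   J  K 
 * H   K  L 
   I   L  L 
   J   J  K 
   K   K  L 
   L   L  L 
(> = start, * = accepting)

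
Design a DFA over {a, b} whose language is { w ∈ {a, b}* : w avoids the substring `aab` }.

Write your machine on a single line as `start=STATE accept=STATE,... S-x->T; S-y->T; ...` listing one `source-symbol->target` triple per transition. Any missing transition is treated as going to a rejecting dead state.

start=S0; accept=S0,S1,S2; S0-a->S1; S0-b->S0; S1-a->S2; S1-b->S0; S2-a->S2; S2-b->S3; S3-a->S3; S3-b->S3

This is the complement of 'contains `aab`'. Use the same substring-matching states — S0 through S3 holding how much of `aab` has just been matched — but flip the accepting set: everything except the trap S3 accepts.
        a   b  
>* S0   S1  S0 
 * S1   S2  S0 
 * S2   S2  S3 
   S3   S3  S3 
(> = start, * = accepting)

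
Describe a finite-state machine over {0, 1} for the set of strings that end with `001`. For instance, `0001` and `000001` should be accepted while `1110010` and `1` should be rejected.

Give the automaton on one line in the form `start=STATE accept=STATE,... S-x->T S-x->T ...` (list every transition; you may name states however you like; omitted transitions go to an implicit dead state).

start=S0 accept=S3 S0-0->S1 S0-1->S0 S1-0->S2 S1-1->S0 S2-0->S2 S2-1->S3 S3-0->S1 S3-1->S0

Let each state record the length of the longest suffix of the input read so far that is also a prefix of `001`. S1 means the last symbol is `0`; S2 means the last 2 symbols are `00`; S3 means the last 3 symbols are `001`. Accept only at S3, where the string currently ends in `001`.
4 states suffice.
        0   1  
>  S0   S1  S0 
   S1   S2  S0 
   S2   S2  S3 
 * S3   S1  S0 
(> = start, * = accepting)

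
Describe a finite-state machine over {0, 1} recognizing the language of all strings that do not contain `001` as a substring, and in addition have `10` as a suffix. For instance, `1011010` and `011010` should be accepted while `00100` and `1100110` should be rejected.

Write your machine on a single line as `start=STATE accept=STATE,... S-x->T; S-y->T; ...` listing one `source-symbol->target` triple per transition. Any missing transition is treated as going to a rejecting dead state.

Handle the two conditions separately and then intersect. One (4 states) tracks partial matches of the forbidden pattern `001`; the other (3 states) tracks how much of the suffix `10` has currently been matched. Each combined state is a pair, one component from each; accept when both components accept.
An 8-state machine:
        0   1  
>  q0   q1  q2 
   q1   q3  q2 
   q2   q4  q2 
   q3   q3  q5 
 * q4   q3  q2 
   q5   q6  q5 
   q6   q7  q5 
   q7   q7  q5 
(> = start, * = accepting)

start=q0; accept=q4; q0-0->q1; q0-1->q2; q1-0->q3; q1-1->q2; q2-0->q4; q2-1->q2; q3-0->q3; q3-1->q5; q4-0->q3; q4-1->q2; q5-0->q6; q5-1->q5; q6-0->q7; q6-1->q5; q7-0->q7; q7-1->q5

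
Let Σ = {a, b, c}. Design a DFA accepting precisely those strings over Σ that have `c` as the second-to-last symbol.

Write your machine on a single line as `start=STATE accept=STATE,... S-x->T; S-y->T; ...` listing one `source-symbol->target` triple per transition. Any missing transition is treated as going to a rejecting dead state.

Because acceptance depends on a position counted from the end, the machine has to buffer the most recent 2 symbols. Make each state the string of the last up-to-2 symbols read; on input `x` shift the window left and append `x`. Accept when the buffered window has length 2 and begins with `c`.
With 13 states:
          a    b    c  
>  q0     q1   q2   q3 
   q1     q4   q5   q6 
   q2     q7   q8   q9 
   q3    q10  q11  q12 
   q4     q4   q5   q6 
   q5     q7   q8   q9 
   q6    q10  q11  q12 
   q7     q4   q5   q6 
   q8     q7   q8   q9 
   q9    q10  q11  q12 
 * q10    q4   q5   q6 
 * q11    q7   q8   q9 
 * q12   q10  q11  q12 
(> = start, * = accepting)

start=q0; accept=q10,q11,q12; q0-a->q1; q0-b->q2; q0-c->q3; q1-a->q4; q1-b->q5; q1-c->q6; q2-a->q7; q2-b->q8; q2-c->q9; q3-a->q10; q3-b->q11; q3-c->q12; q4-a->q4; q4-b->q5; q4-c->q6; q5-a->q7; q5-b->q8; q5-c->q9; q6-a->q10; q6-b->q11; q6-c->q12; q7-a->q4; q7-b->q5; q7-c->q6; q8-a->q7; q8-b->q8; q8-c->q9; q9-a->q10; q9-b->q11; q9-c->q12; q10-a->q4; q10-b->q5; q10-c->q6; q11-a->q7; q11-b->q8; q11-c->q9; q12-a->q10; q12-b->q11; q12-c->q12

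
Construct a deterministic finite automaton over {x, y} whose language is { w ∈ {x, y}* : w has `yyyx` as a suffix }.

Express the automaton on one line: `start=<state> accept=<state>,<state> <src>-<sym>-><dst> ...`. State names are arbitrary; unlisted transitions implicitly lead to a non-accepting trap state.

start=q0 accept=q4 q0-x->q0 q0-y->q1 q1-x->q0 q1-y->q2 q2-x->q0 q2-y->q3 q3-x->q4 q3-y->q3 q4-x->q0 q4-y->q1

Remember how much of `yyyx` the current input suffix matches. State q0 means no match yet; q1 means the last symbol is `y`; q2 means the last 2 symbols are `yy`; q3 means the last 3 symbols are `yyy`; q4 means the last 4 symbols are `yyyx`. Only q4 accepts. On a mismatch, fall back to the longest proper suffix that is still a prefix of `yyyx`.
        x   y  
>  q0   q0  q1 
   q1   q0  q2 
   q2   q0  q3 
   q3   q4  q3 
 * q4   q0  q1 
(> = start, * = accepting)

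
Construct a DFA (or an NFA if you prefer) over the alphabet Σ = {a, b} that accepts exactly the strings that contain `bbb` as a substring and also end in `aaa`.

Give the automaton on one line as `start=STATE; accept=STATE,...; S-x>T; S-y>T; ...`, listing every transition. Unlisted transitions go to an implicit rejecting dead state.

start=q0; accept=q9; q0-a>q1; q0-b>q2; q1-a>q3; q1-b>q2; q2-a>q1; q2-b>q4; q3-a>q5; q3-b>q2; q4-a>q1; q4-b>q6; q5-a>q5; q5-b>q2; q6-a>q7; q6-b>q6; q7-a>q8; q7-b>q6; q8-a>q9; q8-b>q6; q9-a>q9; q9-b>q6

Handle the two conditions separately and then intersect. One (4 states) tracks whether and how much of `bbb` has been seen; the other (4 states) tracks how much of the suffix `aaa` has currently been matched. Each combined state is a pair, one component from each; accept when both components accept.
With 10 states:
        a   b  
>  q0   q1  q2 
   q1   q3  q2 
   q2   q1  q4 
   q3   q5  q2 
   q4   q1  q6 
   q5   q5  q2 
   q6   q7  q6 
   q7   q8  q6 
   q8   q9  q6 
 * q9   q9  q6 
(> = start, * = accepting)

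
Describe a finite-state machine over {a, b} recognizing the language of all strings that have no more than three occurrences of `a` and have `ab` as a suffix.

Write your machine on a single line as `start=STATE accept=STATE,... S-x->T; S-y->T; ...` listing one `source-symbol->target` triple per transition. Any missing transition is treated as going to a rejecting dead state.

Handle the two conditions separately and then intersect. The first has 5 states tracking the count of `a`s, saturating at 4; the second has 3 states tracking how much of the suffix `ab` has currently been matched. A product state is a pair (one from each), accepting exactly when both do. After merging equivalent states the machine shrinks.
With 10 states:
        a   b  
>  q0   q1  q0 
   q1   q2  q3 
   q2   q4  q5 
 * q3   q2  q6 
   q4   q7  q8 
 * q5   q4  q9 
   q6   q2  q6 
   q7   q7  q7 
 * q8   q7  q7 
   q9   q4  q9 
(> = start, * = accepting)

start=q0; accept=q3,q5,q8; q0-a->q1; q0-b->q0; q1-a->q2; q1-b->q3; q2-a->q4; q2-b->q5; q3-a->q2; q3-b->q6; q4-a->q7; q4-b->q8; q5-a->q4; q5-b->q9; q6-a->q2; q6-b->q6; q7-a->q7; q7-b->q7; q8-a->q7; q8-b->q7; q9-a->q4; q9-b->q9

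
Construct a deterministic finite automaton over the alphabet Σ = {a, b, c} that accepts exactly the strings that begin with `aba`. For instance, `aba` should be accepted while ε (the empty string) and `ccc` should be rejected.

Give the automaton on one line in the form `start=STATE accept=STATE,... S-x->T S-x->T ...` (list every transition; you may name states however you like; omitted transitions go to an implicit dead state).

Walk along `aba` while the input agrees: from S0 take `a` to S1, and so on. Any deviation drops to the rejecting sink S4. Once S3 is reached the prefix is confirmed and every continuation is accepted.
With 5 states:
        a   b   c  
>  S0   S1  S4  S4 
   S1   S4  S2  S4 
   S2   S3  S4  S4 
 * S3   S3  S3  S3 
   S4   S4  S4  S4 
(> = start, * = accepting)

start=S0 accept=S3 S0-a->S1 S0-b->S4 S0-c->S4 S1-a->S4 S1-b->S2 S1-c->S4 S2-a->S3 S2-b->S4 S2-c->S4 S3-a->S3 S3-b->S3 S3-c->S3 S4-a->S4 S4-b->S4 S4-c->S4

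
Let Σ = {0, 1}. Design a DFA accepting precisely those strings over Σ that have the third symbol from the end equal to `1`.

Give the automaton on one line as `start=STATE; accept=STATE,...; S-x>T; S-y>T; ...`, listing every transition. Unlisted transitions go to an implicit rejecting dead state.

start=S0; accept=S11,S12,S13,S14; S0-0>S1; S0-1>S2; S1-0>S3; S1-1>S4; S2-0>S5; S2-1>S6; S3-0>S7; S3-1>S8; S4-0>S9; S4-1>S10; S5-0>S11; S5-1>S12; S6-0>S13; S6-1>S14; S7-0>S7; S7-1>S8; S8-0>S9; S8-1>S10; S9-0>S11; S9-1>S12; S10-0>S13; S10-1>S14; S11-0>S7; S11-1>S8; S12-0>S9; S12-1>S10; S13-0>S11; S13-1>S12; S14-0>S13; S14-1>S14

Because acceptance depends on a position counted from the end, the machine has to buffer the most recent 3 symbols. Make each state the string of the last up-to-3 symbols read; on input `x` shift the window left and append `x`. Accept when the buffered window has length 3 and begins with `1`.
With 15 states:
          0    1  
>  S0     S1   S2 
   S1     S3   S4 
   S2     S5   S6 
   S3     S7   S8 
   S4     S9  S10 
   S5    S11  S12 
   S6    S13  S14 
   S7     S7   S8 
   S8     S9  S10 
   S9    S11  S12 
   S10   S13  S14 
 * S11    S7   S8 
 * S12    S9  S10 
 * S13   S11  S12 
 * S14   S13  S14 
(> = start, * = accepting)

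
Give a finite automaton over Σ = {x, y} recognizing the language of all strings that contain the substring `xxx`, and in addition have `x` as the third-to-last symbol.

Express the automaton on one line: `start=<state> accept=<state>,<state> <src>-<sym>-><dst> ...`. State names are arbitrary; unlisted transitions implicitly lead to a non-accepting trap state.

start=A accept=D,E,F,G A-x->B A-y->A B-x->C B-y->A C-x->D C-y->A D-x->D D-y->E E-x->F E-y->G F-x->H F-y->I G-x->J G-y->K H-x->D H-y->E I-x->F I-y->G J-x->H J-y->I K-x->J K-y->K

Run two small machines in parallel and take their product. The first has 4 states tracking whether and how much of `xxx` has been seen; the second has 15 states tracking the last 3 symbols read. A product state is a pair (one from each), accepting exactly when both do. After merging equivalent states the machine shrinks.
With 11 states:
       x  y 
>  A   B  A 
   B   C  A 
   C   D  A 
 * D   D  E 
 * E   F  G 
 * F   H  I 
 * G   J  K 
   H   D  E 
   I   F  G 
   J   H  I 
   K   J  K 
(> = start, * = accepting)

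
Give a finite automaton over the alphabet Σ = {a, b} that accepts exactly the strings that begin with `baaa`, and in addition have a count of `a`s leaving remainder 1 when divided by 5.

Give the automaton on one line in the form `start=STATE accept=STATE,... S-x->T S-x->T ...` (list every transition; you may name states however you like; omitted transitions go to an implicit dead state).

start=q0 accept=q8 q0-a->q1 q0-b->q2 q1-a->q1 q1-b->q1 q2-a->q3 q2-b->q1 q3-a->q4 q3-b->q1 q4-a->q5 q4-b->q1 q5-a->q6 q5-b->q5 q6-a->q7 q6-b->q6 q7-a->q8 q7-b->q7 q8-a->q9 q8-b->q8 q9-a->q5 q9-b->q9

Build one automaton per condition and run them in lockstep. The first has 6 states tracking whether the input so far still matches the prefix `baaa`; the second has 5 states tracking the count of `a`s modulo 5. A product state is a pair (one from each), accepting exactly when both do. Minimizing collapses redundant product states.
10 states suffice.
        a   b  
>  q0   q1  q2 
   q1   q1  q1 
   q2   q3  q1 
   q3   q4  q1 
   q4   q5  q1 
   q5   q6  q5 
   q6   q7  q6 
   q7   q8  q7 
 * q8   q9  q8 
   q9   q5  q9 
(> = start, * = accepting)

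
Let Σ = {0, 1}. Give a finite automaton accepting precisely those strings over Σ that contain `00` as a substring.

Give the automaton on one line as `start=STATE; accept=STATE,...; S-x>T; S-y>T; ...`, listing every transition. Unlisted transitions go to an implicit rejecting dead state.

Track how much of `00` has been matched so far: state s0 is no progress, s2 is the absorbing accept state reached once `00` has occurred. Intermediate states record partial matches; on a mismatch, fall back to the longest reusable overlap.
        0   1  
>  s0   s1  s0 
   s1   s2  s0 
 * s2   s2  s2 
(> = start, * = accepting)

start=s0; accept=s2; s0-0>s1; s0-1>s0; s1-0>s2; s1-1>s0; s2-0>s2; s2-1>s2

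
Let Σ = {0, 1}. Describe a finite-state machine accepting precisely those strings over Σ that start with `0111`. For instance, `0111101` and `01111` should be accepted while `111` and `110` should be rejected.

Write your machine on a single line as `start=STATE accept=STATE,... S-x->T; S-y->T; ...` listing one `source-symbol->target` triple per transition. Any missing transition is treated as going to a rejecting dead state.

Check the first 4 symbols one by one: q0 through q3 record how many have matched `0111` so far; any wrong symbol goes to the dead state q5. After all 4 match we enter the accepting sink q4.
With 6 states:
        0   1  
>  q0   q1  q5 
   q1   q5  q2 
   q2   q5  q3 
   q3   q5  q4 
 * q4   q4  q4 
   q5   q5  q5 
(> = start, * = accepting)

start=q0; accept=q4; q0-0->q1; q0-1->q5; q1-0->q5; q1-1->q2; q2-0->q5; q2-1->q3; q3-0->q5; q3-1->q4; q4-0->q4; q4-1->q4; q5-0->q5; q5-1->q5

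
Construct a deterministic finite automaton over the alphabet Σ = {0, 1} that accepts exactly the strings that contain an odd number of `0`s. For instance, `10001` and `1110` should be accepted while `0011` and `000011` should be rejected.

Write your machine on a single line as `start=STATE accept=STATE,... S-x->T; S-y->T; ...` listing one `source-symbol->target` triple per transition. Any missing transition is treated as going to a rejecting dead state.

start=q0; accept=q1; q0-0->q1; q0-1->q0; q1-0->q0; q1-1->q1

The only thing that matters is how many `0`s have appeared, reduced mod 2. Use one state per residue: q0 for 0, …, q1 for 1. Reading `0` moves to the next residue; anything else stays put. q1 is accepting.
With 2 states:
        0   1  
>  q0   q1  q0 
 * q1   q0  q1 
(> = start, * = accepting)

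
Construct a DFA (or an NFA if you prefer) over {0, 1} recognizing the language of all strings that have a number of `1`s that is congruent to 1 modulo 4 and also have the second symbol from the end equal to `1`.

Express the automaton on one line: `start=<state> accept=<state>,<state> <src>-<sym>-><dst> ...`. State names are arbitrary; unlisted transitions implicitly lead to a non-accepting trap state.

Handle the two conditions separately and then intersect. One (4 states) tracks the count of `1`s modulo 4; the other (7 states) tracks the last 2 symbols read. Each combined state is a pair, one component from each; accept when both components accept. Equivalent product states are then merged.
8 states suffice.
        0   1  
>  s0   s0  s1 
   s1   s2  s3 
 * s2   s4  s3 
   s3   s3  s5 
   s4   s4  s3 
   s5   s5  s6 
   s6   s0  s7 
 * s7   s2  s3 
(> = start, * = accepting)

start=s0 accept=s2,s7 s0-0->s0 s0-1->s1 s1-0->s2 s1-1->s3 s2-0->s4 s2-1->s3 s3-0->s3 s3-1->s5 s4-0->s4 s4-1->s3 s5-0->s5 s5-1->s6 s6-0->s0 s6-1->s7 s7-0->s2 s7-1->s3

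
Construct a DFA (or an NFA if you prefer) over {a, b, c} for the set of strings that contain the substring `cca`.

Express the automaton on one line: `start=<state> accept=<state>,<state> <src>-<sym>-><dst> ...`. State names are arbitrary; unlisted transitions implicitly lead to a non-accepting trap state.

start=s0 accept=s3 s0-a->s0 s0-b->s0 s0-c->s1 s1-a->s0 s1-b->s0 s1-c->s2 s2-a->s3 s2-b->s0 s2-c->s2 s3-a->s3 s3-b->s3 s3-c->s3

States s0..s2 record the length of the longest prefix of `cca` that matches the current input suffix. Reaching s3 means `cca` has been seen, and we stay there forever. Accept from s3.
A 4-state machine:
        a   b   c  
>  s0   s0  s0  s1 
   s1   s0  s0  s2 
   s2   s3  s0  s2 
 * s3   s3  s3  s3 
(> = start, * = accepting)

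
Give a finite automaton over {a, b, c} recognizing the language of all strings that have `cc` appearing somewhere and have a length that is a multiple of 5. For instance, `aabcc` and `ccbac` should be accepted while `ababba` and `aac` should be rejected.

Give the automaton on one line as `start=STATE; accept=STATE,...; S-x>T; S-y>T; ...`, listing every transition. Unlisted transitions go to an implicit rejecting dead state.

Run two small machines in parallel and take their product. One (3 states) tracks whether and how much of `cc` has been seen; the other (5 states) tracks the input length modulo 5. Each combined state is a pair, one component from each; accept when both components accept.
With 15 states:
          a    b    c  
>  q0     q1   q1   q2 
   q1     q3   q3   q4 
   q2     q3   q3   q5 
   q3     q6   q6   q7 
   q4     q6   q6   q8 
   q5     q8   q8   q8 
   q6     q9   q9  q10 
   q7     q9   q9  q11 
   q8    q11  q11  q11 
   q9     q0   q0  q12 
   q10    q0   q0  q13 
   q11   q13  q13  q13 
   q12    q1   q1  q14 
 * q13   q14  q14  q14 
   q14    q5   q5   q5 
(> = start, * = accepting)

start=q0; accept=q13; q0-a>q1; q0-b>q1; q0-c>q2; q1-a>q3; q1-b>q3; q1-c>q4; q2-a>q3; q2-b>q3; q2-c>q5; q3-a>q6; q3-b>q6; q3-c>q7; q4-a>q6; q4-b>q6; q4-c>q8; q5-a>q8; q5-b>q8; q5-c>q8; q6-a>q9; q6-b>q9; q6-c>q10; q7-a>q9; q7-b>q9; q7-c>q11; q8-a>q11; q8-b>q11; q8-c>q11; q9-a>q0; q9-b>q0; q9-c>q12; q10-a>q0; q10-b>q0; q10-c>q13; q11-a>q13; q11-b>q13; q11-c>q13; q12-a>q1; q12-b>q1; q12-c>q14; q13-a>q14; q13-b>q14; q13-c>q14; q14-a>q5; q14-b>q5; q14-c>q5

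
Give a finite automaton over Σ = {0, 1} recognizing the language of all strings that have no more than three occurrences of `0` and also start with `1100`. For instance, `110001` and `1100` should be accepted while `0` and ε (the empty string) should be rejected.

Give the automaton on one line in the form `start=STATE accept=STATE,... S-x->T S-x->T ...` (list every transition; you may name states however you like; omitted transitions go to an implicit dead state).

Run two small machines in parallel and take their product. One (5 states) tracks the count of `0`s, saturating at 4; the other (6 states) tracks whether the input so far still matches the prefix `1100`. Each combined state is a pair, one component from each; accept when both components accept. After merging equivalent states the machine shrinks.
With 7 states:
        0   1  
>  S0   S1  S2 
   S1   S1  S1 
   S2   S1  S3 
   S3   S4  S1 
   S4   S5  S1 
 * S5   S6  S5 
 * S6   S1  S6 
(> = start, * = accepting)

start=S0 accept=S5,S6 S0-0->S1 S0-1->S2 S1-0->S1 S1-1->S1 S2-0->S1 S2-1->S3 S3-0->S4 S3-1->S1 S4-0->S5 S4-1->S1 S5-0->S6 S5-1->S5 S6-0->S1 S6-1->S6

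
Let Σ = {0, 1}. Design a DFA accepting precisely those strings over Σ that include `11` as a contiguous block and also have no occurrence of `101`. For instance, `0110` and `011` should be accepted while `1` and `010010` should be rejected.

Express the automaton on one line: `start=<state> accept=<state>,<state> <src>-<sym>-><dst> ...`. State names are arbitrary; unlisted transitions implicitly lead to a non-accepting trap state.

Handle the two conditions separately and then intersect. The first has 3 states tracking whether and how much of `11` has been seen; the second has 4 states tracking partial matches of the forbidden pattern `101`. A product state is a pair (one from each), accepting exactly when both do. Equivalent product states are then merged.
With 7 states:
        0   1  
>  s0   s0  s1 
   s1   s2  s3 
   s2   s0  s4 
 * s3   s5  s3 
   s4   s4  s4 
 * s5   s6  s4 
 * s6   s6  s3 
(> = start, * = accepting)

start=s0 accept=s3,s5,s6 s0-0->s0 s0-1->s1 s1-0->s2 s1-1->s3 s2-0->s0 s2-1->s4 s3-0->s5 s3-1->s3 s4-0->s4 s4-1->s4 s5-0->s6 s5-1->s4 s6-0->s6 s6-1->s3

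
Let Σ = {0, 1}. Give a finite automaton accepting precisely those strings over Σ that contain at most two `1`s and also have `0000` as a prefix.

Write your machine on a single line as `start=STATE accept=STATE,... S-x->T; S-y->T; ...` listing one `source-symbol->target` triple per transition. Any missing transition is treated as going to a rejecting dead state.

Run two small machines in parallel and take their product. The first has 4 states tracking the count of `1`s, saturating at 3; the second has 6 states tracking whether the input so far still matches the prefix `0000`. A product state is a pair (one from each), accepting exactly when both do.
With 11 states:
          0    1  
>  q0     q1   q2 
   q1     q3   q2 
   q2     q2   q4 
   q3     q5   q2 
   q4     q4   q6 
   q5     q7   q2 
   q6     q6   q6 
 * q7     q7   q8 
 * q8     q8   q9 
 * q9     q9  q10 
   q10   q10  q10 
(> = start, * = accepting)

start=q0; accept=q7,q8,q9; q0-0->q1; q0-1->q2; q1-0->q3; q1-1->q2; q2-0->q2; q2-1->q4; q3-0->q5; q3-1->q2; q4-0->q4; q4-1->q6; q5-0->q7; q5-1->q2; q6-0->q6; q6-1->q6; q7-0->q7; q7-1->q8; q8-0->q8; q8-1->q9; q9-0->q9; q9-1->q10; q10-0->q10; q10-1->q10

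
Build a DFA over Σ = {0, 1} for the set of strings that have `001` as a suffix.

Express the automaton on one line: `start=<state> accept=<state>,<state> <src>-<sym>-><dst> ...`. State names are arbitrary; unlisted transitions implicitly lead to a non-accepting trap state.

start=s0 accept=s3 s0-0->s1 s0-1->s0 s1-0->s2 s1-1->s0 s2-0->s2 s2-1->s3 s3-0->s1 s3-1->s0

Remember how much of `001` the current input suffix matches. State s0 means no match yet; s1 means the last symbol is `0`; s2 means the last 2 symbols are `00`; s3 means the last 3 symbols are `001`. Only s3 accepts. On a mismatch, fall back to the longest proper suffix that is still a prefix of `001`.
A 4-state machine:
        0   1  
>  s0   s1  s0 
   s1   s2  s0 
   s2   s2  s3 
 * s3   s1  s0 
(> = start, * = accepting)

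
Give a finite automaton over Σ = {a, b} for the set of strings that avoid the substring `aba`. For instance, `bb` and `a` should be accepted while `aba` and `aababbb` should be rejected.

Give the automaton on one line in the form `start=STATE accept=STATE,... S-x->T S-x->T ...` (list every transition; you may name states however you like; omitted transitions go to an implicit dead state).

This is the complement of 'contains `aba`'. Use the same substring-matching states — q0 through q3 holding how much of `aba` has just been matched — but flip the accepting set: everything except the trap q3 accepts.
A 4-state machine:
        a   b  
>* q0   q1  q0 
 * q1   q1  q2 
 * q2   q3  q0 
   q3   q3  q3 
(> = start, * = accepting)

start=q0 accept=q0,q1,q2 q0-a->q1 q0-b->q0 q1-a->q1 q1-b->q2 q2-a->q3 q2-b->q0 q3-a->q3 q3-b->q3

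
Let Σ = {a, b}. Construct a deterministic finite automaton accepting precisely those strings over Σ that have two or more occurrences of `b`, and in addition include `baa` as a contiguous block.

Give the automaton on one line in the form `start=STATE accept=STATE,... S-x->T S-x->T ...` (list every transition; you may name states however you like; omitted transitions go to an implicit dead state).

start=s0 accept=s6 s0-a->s0 s0-b->s1 s1-a->s2 s1-b->s3 s2-a->s4 s2-b->s3 s3-a->s5 s3-b->s3 s4-a->s4 s4-b->s6 s5-a->s6 s5-b->s3 s6-a->s6 s6-b->s6

Run two small machines in parallel and take their product. One (4 states) tracks the count of `b`s, saturating at 3; the other (4 states) tracks whether and how much of `baa` has been seen. Each combined state is a pair, one component from each; accept when both components accept. After merging equivalent states the machine shrinks.
A 7-state machine:
        a   b  
>  s0   s0  s1 
   s1   s2  s3 
   s2   s4  s3 
   s3   s5  s3 
   s4   s4  s6 
   s5   s6  s3 
 * s6   s6  s6 
(> = start, * = accepting)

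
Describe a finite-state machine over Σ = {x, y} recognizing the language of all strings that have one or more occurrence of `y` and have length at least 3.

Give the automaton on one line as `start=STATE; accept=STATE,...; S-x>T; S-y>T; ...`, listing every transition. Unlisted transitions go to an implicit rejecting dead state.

Build one automaton per condition and run them in lockstep. One (3 states) tracks the count of `y`s, saturating at 2; the other (5 states) tracks the input length, saturating at 4. Each combined state is a pair, one component from each; accept when both components accept. Minimizing collapses redundant product states.
6 states suffice.
        x   y  
>  s0   s1  s2 
   s1   s3  s4 
   s2   s4  s4 
   s3   s3  s5 
   s4   s5  s5 
 * s5   s5  s5 
(> = start, * = accepting)

start=s0; accept=s5; s0-x>s1; s0-y>s2; s1-x>s3; s1-y>s4; s2-x>s4; s2-y>s4; s3-x>s3; s3-y>s5; s4-x>s5; s4-y>s5; s5-x>s5; s5-y>s5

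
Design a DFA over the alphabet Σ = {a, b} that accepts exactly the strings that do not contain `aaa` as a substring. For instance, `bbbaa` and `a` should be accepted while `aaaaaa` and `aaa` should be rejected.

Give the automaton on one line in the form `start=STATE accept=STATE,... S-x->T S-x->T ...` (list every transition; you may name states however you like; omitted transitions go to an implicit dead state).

This is the complement of 'contains `aaa`'. Use the same substring-matching states — s0 through s3 holding how much of `aaa` has just been matched — but flip the accepting set: everything except the trap s3 accepts.
        a   b  
>* s0   s1  s0 
 * s1   s2  s0 
 * s2   s3  s0 
   s3   s3  s3 
(> = start, * = accepting)

start=s0 accept=s0,s1,s2 s0-a->s1 s0-b->s0 s1-a->s2 s1-b->s0 s2-a->s3 s2-b->s0 s3-a->s3 s3-b->s3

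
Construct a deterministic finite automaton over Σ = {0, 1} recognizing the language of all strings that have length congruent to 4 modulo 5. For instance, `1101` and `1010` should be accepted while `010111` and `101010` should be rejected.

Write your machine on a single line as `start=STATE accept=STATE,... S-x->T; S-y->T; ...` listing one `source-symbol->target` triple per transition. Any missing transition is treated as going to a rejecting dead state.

Count input length modulo 5: every symbol advances one step around the cycle q0 → q1 → q2 → q3 → q4 → q0. Accept at q4.
        0   1  
>  q0   q1  q1 
   q1   q2  q2 
   q2   q3  q3 
   q3   q4  q4 
 * q4   q0  q0 
(> = start, * = accepting)

start=q0; accept=q4; q0-0->q1; q0-1->q1; q1-0->q2; q1-1->q2; q2-0->q3; q2-1->q3; q3-0->q4; q3-1->q4; q4-0->q0; q4-1->q0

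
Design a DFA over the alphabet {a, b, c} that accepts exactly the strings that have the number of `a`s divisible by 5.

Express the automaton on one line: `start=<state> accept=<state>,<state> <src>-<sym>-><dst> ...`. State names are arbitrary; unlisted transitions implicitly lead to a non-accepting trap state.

start=q0 accept=q0 q0-a->q1 q0-b->q0 q0-c->q0 q1-a->q2 q1-b->q1 q1-c->q1 q2-a->q3 q2-b->q2 q2-c->q2 q3-a->q4 q3-b->q3 q3-c->q3 q4-a->q0 q4-b->q4 q4-c->q4

The only thing that matters is how many `a`s have appeared, reduced mod 5. Use one state per residue: q0 for 0, …, q4 for 4. Reading `a` moves to the next residue; anything else stays put. q0 is accepting.
A 5-state machine:
        a   b   c  
>* q0   q1  q0  q0 
   q1   q2  q1  q1 
   q2   q3  q2  q2 
   q3   q4  q3  q3 
   q4   q0  q4  q4 
(> = start, * = accepting)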